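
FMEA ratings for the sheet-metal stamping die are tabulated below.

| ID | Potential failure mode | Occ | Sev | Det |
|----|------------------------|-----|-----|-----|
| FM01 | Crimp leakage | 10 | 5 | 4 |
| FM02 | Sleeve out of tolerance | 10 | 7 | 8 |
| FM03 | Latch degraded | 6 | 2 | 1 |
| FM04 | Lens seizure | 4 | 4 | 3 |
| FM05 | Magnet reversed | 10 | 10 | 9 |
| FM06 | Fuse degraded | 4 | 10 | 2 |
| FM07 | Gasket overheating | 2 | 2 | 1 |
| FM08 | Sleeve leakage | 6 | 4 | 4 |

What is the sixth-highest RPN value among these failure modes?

RPN = Severity × Occurrence × Detection:
  FM01: 5 × 10 × 4 = 200
  FM02: 7 × 10 × 8 = 560
  FM03: 2 × 6 × 1 = 12
  FM04: 4 × 4 × 3 = 48
  FM05: 10 × 10 × 9 = 900
  FM06: 10 × 4 × 2 = 80
  FM07: 2 × 2 × 1 = 4
  FM08: 4 × 6 × 4 = 96
Sorted descending: 900, 560, 200, 96, 80, 48, 12, 4.
The sixth-highest RPN is 48 (FM04).

48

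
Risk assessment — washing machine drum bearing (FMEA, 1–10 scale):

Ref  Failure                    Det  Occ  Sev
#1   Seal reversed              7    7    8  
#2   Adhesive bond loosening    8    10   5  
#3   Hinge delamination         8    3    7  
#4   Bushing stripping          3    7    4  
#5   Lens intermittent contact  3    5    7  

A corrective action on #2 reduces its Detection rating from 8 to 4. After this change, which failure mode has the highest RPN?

RPN = Severity × Occurrence × Detection:
  #1: 8 × 7 × 7 = 392
  #2: 5 × 10 × 8 = 400
  #3: 7 × 3 × 8 = 168
  #4: 4 × 7 × 3 = 84
  #5: 7 × 5 × 3 = 105
After action: #2 → 5 × 10 × 4 = 200.
Revised RPNs: #1=392, #2=200, #3=168, #5=105, #4=84.
Highest is now #1 (392).

#1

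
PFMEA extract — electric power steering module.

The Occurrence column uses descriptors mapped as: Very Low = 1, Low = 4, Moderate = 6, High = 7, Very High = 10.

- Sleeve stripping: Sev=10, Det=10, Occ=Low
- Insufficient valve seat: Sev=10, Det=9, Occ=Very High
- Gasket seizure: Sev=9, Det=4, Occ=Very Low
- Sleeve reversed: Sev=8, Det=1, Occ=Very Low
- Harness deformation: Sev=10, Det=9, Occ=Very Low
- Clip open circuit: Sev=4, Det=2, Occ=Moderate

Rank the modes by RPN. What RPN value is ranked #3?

90

RPN = Severity × Occurrence × Detection:
  Sleeve stripping: 10 × 4 × 10 = 400
  Insufficient valve seat: 10 × 10 × 9 = 900
  Gasket seizure: 9 × 1 × 4 = 36
  Sleeve reversed: 8 × 1 × 1 = 8
  Harness deformation: 10 × 1 × 9 = 90
  Clip open circuit: 4 × 6 × 2 = 48
Sorted descending: 900, 400, 90, 48, 36, 8.
The third-highest RPN is 90 (Harness deformation).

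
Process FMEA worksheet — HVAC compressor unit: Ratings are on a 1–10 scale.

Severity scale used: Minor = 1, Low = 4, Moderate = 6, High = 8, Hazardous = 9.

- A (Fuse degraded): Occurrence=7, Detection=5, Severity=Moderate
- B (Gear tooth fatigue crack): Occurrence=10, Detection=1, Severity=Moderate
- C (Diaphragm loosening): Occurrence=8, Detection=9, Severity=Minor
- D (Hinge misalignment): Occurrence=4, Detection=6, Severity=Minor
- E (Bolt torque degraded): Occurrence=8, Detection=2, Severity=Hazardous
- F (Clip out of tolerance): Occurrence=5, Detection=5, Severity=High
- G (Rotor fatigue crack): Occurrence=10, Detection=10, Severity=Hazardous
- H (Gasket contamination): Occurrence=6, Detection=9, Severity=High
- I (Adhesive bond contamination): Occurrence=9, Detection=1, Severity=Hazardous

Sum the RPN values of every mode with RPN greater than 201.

RPN = Severity × Occurrence × Detection:
  A: 6 × 7 × 5 = 210
  B: 6 × 10 × 1 = 60
  C: 1 × 8 × 9 = 72
  D: 1 × 4 × 6 = 24
  E: 9 × 8 × 2 = 144
  F: 8 × 5 × 5 = 200
  G: 9 × 10 × 10 = 900
  H: 8 × 6 × 9 = 432
  I: 9 × 9 × 1 = 81
RPN > 201: A (210), G (900), H (432).
Sum: 210 + 900 + 432 = 1542.

1542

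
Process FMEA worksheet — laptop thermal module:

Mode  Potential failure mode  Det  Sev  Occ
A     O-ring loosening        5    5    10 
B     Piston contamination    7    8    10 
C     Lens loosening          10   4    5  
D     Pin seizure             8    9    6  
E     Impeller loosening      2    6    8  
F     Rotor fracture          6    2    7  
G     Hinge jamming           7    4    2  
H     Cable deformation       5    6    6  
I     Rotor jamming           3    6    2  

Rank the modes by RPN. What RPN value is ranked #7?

84

RPN = Severity × Occurrence × Detection:
  A: 5 × 10 × 5 = 250
  B: 8 × 10 × 7 = 560
  C: 4 × 5 × 10 = 200
  D: 9 × 6 × 8 = 432
  E: 6 × 8 × 2 = 96
  F: 2 × 7 × 6 = 84
  G: 4 × 2 × 7 = 56
  H: 6 × 6 × 5 = 180
  I: 6 × 2 × 3 = 36
Sorted descending: 560, 432, 250, 200, 180, 96, 84, 56, 36.
The seventh-highest RPN is 84 (F).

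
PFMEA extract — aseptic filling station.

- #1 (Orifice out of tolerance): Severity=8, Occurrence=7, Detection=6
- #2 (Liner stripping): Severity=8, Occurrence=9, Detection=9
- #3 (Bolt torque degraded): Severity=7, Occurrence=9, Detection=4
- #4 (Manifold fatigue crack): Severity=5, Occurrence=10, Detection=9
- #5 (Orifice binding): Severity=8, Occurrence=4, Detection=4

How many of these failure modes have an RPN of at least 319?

RPN = Severity × Occurrence × Detection:
  #1: 8 × 7 × 6 = 336
  #2: 8 × 9 × 9 = 648
  #3: 7 × 9 × 4 = 252
  #4: 5 × 10 × 9 = 450
  #5: 8 × 4 × 4 = 128
Modes with RPN ≥ 319: #1 (336), #2 (648), #4 (450) → 3.

3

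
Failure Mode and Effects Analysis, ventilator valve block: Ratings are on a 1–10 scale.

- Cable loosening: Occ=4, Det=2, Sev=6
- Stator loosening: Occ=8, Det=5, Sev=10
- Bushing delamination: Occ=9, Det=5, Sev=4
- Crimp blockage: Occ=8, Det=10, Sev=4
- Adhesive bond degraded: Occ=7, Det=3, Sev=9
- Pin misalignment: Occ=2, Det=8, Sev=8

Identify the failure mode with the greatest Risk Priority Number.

RPN = Severity × Occurrence × Detection:
  Cable loosening: 6 × 4 × 2 = 48
  Stator loosening: 10 × 8 × 5 = 400
  Bushing delamination: 4 × 9 × 5 = 180
  Crimp blockage: 4 × 8 × 10 = 320
  Adhesive bond degraded: 9 × 7 × 3 = 189
  Pin misalignment: 8 × 2 × 8 = 128
Highest RPN is 400 → Stator loosening.

Stator loosening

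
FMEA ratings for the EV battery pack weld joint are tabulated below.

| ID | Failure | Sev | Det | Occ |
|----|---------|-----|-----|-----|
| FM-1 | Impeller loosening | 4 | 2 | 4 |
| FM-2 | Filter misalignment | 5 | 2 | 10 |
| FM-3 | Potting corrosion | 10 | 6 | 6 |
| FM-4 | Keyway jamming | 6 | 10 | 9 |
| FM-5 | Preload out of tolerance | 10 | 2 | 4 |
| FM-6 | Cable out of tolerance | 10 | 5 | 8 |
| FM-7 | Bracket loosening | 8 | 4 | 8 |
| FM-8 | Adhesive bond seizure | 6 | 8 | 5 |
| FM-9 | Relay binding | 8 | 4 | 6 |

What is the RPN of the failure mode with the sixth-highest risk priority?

192

RPN = Severity × Occurrence × Detection:
  FM-1: 4 × 4 × 2 = 32
  FM-2: 5 × 10 × 2 = 100
  FM-3: 10 × 6 × 6 = 360
  FM-4: 6 × 9 × 10 = 540
  FM-5: 10 × 4 × 2 = 80
  FM-6: 10 × 8 × 5 = 400
  FM-7: 8 × 8 × 4 = 256
  FM-8: 6 × 5 × 8 = 240
  FM-9: 8 × 6 × 4 = 192
Sorted descending: 540, 400, 360, 256, 240, 192, 100, 80, 32.
The sixth-highest RPN is 192 (FM-9).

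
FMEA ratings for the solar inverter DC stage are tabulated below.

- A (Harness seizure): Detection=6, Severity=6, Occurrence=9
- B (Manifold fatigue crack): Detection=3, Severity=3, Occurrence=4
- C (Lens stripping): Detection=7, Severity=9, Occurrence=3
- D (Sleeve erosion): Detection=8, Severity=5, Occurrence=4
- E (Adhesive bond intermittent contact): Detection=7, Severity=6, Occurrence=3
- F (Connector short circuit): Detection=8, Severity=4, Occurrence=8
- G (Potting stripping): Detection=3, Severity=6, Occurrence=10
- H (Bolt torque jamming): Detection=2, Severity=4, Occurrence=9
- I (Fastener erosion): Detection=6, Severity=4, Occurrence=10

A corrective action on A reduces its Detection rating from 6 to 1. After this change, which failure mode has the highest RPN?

RPN = Severity × Occurrence × Detection:
  A: 6 × 9 × 6 = 324
  B: 3 × 4 × 3 = 36
  C: 9 × 3 × 7 = 189
  D: 5 × 4 × 8 = 160
  E: 6 × 3 × 7 = 126
  F: 4 × 8 × 8 = 256
  G: 6 × 10 × 3 = 180
  H: 4 × 9 × 2 = 72
  I: 4 × 10 × 6 = 240
After action: A → 6 × 9 × 1 = 54.
Revised RPNs: F=256, I=240, C=189, G=180, D=160, E=126, H=72, A=54, B=36.
Highest is now F (256).

F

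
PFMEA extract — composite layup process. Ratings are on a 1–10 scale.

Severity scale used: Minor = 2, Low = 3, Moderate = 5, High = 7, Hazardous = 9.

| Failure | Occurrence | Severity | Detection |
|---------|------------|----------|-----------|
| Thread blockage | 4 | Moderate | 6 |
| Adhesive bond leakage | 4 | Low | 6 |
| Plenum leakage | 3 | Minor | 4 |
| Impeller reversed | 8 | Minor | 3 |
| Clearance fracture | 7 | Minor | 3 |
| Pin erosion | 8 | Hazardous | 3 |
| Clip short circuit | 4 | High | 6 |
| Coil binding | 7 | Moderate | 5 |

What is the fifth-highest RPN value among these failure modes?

RPN = Severity × Occurrence × Detection:
  Thread blockage: 5 × 4 × 6 = 120
  Adhesive bond leakage: 3 × 4 × 6 = 72
  Plenum leakage: 2 × 3 × 4 = 24
  Impeller reversed: 2 × 8 × 3 = 48
  Clearance fracture: 2 × 7 × 3 = 42
  Pin erosion: 9 × 8 × 3 = 216
  Clip short circuit: 7 × 4 × 6 = 168
  Coil binding: 5 × 7 × 5 = 175
Sorted descending: 216, 175, 168, 120, 72, 48, 42, 24.
The fifth-highest RPN is 72 (Adhesive bond leakage).

72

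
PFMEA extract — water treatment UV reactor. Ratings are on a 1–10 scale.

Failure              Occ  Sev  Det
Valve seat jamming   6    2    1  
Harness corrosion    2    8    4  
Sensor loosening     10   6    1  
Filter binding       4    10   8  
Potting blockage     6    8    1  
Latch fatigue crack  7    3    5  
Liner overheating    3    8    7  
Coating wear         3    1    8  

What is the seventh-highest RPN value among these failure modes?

24

RPN = Severity × Occurrence × Detection:
  Valve seat jamming: 2 × 6 × 1 = 12
  Harness corrosion: 8 × 2 × 4 = 64
  Sensor loosening: 6 × 10 × 1 = 60
  Filter binding: 10 × 4 × 8 = 320
  Potting blockage: 8 × 6 × 1 = 48
  Latch fatigue crack: 3 × 7 × 5 = 105
  Liner overheating: 8 × 3 × 7 = 168
  Coating wear: 1 × 3 × 8 = 24
Sorted descending: 320, 168, 105, 64, 60, 48, 24, 12.
The seventh-highest RPN is 24 (Coating wear).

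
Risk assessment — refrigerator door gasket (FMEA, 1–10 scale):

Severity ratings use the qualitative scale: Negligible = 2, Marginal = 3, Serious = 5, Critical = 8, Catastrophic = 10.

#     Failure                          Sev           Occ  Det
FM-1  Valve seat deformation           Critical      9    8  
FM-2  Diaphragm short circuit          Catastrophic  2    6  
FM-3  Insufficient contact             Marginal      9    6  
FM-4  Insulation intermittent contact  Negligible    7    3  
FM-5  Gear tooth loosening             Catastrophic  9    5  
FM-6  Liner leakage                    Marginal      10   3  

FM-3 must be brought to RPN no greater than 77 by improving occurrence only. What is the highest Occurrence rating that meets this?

4

FM-3: S=3, O=9, D=6 → current RPN = 162.
Fixed product = 18. Need 18 × O ≤ 77, so O ≤ 77/18 = 4.28.
Maximum integer Occurrence rating = 4 (gives RPN 72; O=5 would give 90 > 77).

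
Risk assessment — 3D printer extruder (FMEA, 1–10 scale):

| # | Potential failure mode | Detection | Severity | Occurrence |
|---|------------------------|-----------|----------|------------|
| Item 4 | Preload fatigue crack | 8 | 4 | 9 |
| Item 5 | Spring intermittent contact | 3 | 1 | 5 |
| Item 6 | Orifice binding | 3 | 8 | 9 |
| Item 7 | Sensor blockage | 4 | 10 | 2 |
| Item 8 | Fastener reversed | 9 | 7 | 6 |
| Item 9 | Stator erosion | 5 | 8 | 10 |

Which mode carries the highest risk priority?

RPN = Severity × Occurrence × Detection:
  Item 4: 4 × 9 × 8 = 288
  Item 5: 1 × 5 × 3 = 15
  Item 6: 8 × 9 × 3 = 216
  Item 7: 10 × 2 × 4 = 80
  Item 8: 7 × 6 × 9 = 378
  Item 9: 8 × 10 × 5 = 400
Highest RPN is 400 → Item 9.

Item 9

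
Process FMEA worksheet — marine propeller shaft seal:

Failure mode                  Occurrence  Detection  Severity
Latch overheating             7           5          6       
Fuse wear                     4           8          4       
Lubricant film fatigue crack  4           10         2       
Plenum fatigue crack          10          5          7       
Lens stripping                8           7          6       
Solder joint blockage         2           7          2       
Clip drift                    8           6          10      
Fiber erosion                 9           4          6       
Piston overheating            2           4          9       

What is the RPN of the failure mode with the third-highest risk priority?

336

RPN = Severity × Occurrence × Detection:
  Latch overheating: 6 × 7 × 5 = 210
  Fuse wear: 4 × 4 × 8 = 128
  Lubricant film fatigue crack: 2 × 4 × 10 = 80
  Plenum fatigue crack: 7 × 10 × 5 = 350
  Lens stripping: 6 × 8 × 7 = 336
  Solder joint blockage: 2 × 2 × 7 = 28
  Clip drift: 10 × 8 × 6 = 480
  Fiber erosion: 6 × 9 × 4 = 216
  Piston overheating: 9 × 2 × 4 = 72
Sorted descending: 480, 350, 336, 216, 210, 128, 80, 72, 28.
The third-highest RPN is 336 (Lens stripping).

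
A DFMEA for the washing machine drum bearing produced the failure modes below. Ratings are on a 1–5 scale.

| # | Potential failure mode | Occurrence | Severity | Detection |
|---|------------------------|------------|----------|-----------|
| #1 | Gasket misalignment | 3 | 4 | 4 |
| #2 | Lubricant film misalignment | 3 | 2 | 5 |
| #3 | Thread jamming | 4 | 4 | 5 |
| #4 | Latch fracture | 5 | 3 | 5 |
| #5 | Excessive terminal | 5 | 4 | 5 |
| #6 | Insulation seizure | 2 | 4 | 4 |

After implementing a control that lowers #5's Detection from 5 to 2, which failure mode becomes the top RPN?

RPN = Severity × Occurrence × Detection:
  #1: 4 × 3 × 4 = 48
  #2: 2 × 3 × 5 = 30
  #3: 4 × 4 × 5 = 80
  #4: 3 × 5 × 5 = 75
  #5: 4 × 5 × 5 = 100
  #6: 4 × 2 × 4 = 32
After action: #5 → 4 × 5 × 2 = 40.
Revised RPNs: #3=80, #4=75, #1=48, #5=40, #6=32, #2=30.
Highest is now #3 (80).

#3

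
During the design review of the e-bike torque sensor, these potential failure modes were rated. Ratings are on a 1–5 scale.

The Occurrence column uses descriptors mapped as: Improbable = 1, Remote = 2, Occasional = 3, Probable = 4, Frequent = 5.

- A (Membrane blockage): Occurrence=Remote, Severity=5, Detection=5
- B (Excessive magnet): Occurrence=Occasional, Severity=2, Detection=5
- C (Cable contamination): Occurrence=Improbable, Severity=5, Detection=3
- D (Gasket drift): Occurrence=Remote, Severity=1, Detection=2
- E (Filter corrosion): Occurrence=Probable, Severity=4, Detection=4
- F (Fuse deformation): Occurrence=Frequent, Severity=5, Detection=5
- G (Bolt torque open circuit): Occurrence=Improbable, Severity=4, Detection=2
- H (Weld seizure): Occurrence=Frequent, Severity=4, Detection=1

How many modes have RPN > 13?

6

RPN = Severity × Occurrence × Detection:
  A: 5 × 2 × 5 = 50
  B: 2 × 3 × 5 = 30
  C: 5 × 1 × 3 = 15
  D: 1 × 2 × 2 = 4
  E: 4 × 4 × 4 = 64
  F: 5 × 5 × 5 = 125
  G: 4 × 1 × 2 = 8
  H: 4 × 5 × 1 = 20
Modes with RPN > 13: A (50), B (30), C (15), E (64), F (125), H (20) → 6.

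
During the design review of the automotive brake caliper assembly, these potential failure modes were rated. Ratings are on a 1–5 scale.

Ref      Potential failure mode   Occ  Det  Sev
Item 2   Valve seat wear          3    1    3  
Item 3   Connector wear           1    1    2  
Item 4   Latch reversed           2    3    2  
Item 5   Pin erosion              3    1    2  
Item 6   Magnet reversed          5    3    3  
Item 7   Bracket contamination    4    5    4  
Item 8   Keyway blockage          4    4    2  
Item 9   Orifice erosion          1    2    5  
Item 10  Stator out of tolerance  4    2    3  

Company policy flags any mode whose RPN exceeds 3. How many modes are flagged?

RPN = Severity × Occurrence × Detection:
  Item 2: 3 × 3 × 1 = 9
  Item 3: 2 × 1 × 1 = 2
  Item 4: 2 × 2 × 3 = 12
  Item 5: 2 × 3 × 1 = 6
  Item 6: 3 × 5 × 3 = 45
  Item 7: 4 × 4 × 5 = 80
  Item 8: 2 × 4 × 4 = 32
  Item 9: 5 × 1 × 2 = 10
  Item 10: 3 × 4 × 2 = 24
Modes with RPN > 3: Item 2 (9), Item 4 (12), Item 5 (6), Item 6 (45), Item 7 (80), Item 8 (32), Item 9 (10), Item 10 (24) → 8.

8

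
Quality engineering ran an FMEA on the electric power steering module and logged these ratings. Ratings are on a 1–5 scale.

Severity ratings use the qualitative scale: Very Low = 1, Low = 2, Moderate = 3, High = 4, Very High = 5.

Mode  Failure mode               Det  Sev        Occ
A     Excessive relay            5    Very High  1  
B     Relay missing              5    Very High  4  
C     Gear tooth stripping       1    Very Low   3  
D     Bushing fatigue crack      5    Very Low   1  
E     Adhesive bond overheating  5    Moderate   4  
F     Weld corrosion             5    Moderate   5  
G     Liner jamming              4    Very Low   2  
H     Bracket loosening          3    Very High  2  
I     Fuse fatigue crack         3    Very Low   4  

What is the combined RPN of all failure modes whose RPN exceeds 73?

175

RPN = Severity × Occurrence × Detection:
  A: 5 × 1 × 5 = 25
  B: 5 × 4 × 5 = 100
  C: 1 × 3 × 1 = 3
  D: 1 × 1 × 5 = 5
  E: 3 × 4 × 5 = 60
  F: 3 × 5 × 5 = 75
  G: 1 × 2 × 4 = 8
  H: 5 × 2 × 3 = 30
  I: 1 × 4 × 3 = 12
RPN > 73: B (100), F (75).
Sum: 100 + 75 = 175.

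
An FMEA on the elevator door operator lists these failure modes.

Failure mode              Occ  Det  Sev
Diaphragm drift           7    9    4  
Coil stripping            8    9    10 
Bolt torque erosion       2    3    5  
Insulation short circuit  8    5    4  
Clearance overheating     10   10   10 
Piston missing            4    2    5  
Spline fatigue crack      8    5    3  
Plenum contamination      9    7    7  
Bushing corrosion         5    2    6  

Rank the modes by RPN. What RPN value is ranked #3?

441

RPN = Severity × Occurrence × Detection:
  Diaphragm drift: 4 × 7 × 9 = 252
  Coil stripping: 10 × 8 × 9 = 720
  Bolt torque erosion: 5 × 2 × 3 = 30
  Insulation short circuit: 4 × 8 × 5 = 160
  Clearance overheating: 10 × 10 × 10 = 1000
  Piston missing: 5 × 4 × 2 = 40
  Spline fatigue crack: 3 × 8 × 5 = 120
  Plenum contamination: 7 × 9 × 7 = 441
  Bushing corrosion: 6 × 5 × 2 = 60
Sorted descending: 1000, 720, 441, 252, 160, 120, 60, 40, 30.
The third-highest RPN is 441 (Plenum contamination).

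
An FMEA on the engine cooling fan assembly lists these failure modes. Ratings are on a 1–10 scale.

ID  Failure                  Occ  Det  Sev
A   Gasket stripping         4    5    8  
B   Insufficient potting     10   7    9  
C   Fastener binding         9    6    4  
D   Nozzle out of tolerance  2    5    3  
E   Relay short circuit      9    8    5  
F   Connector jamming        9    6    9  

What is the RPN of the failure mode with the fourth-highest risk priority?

216

RPN = Severity × Occurrence × Detection:
  A: 8 × 4 × 5 = 160
  B: 9 × 10 × 7 = 630
  C: 4 × 9 × 6 = 216
  D: 3 × 2 × 5 = 30
  E: 5 × 9 × 8 = 360
  F: 9 × 9 × 6 = 486
Sorted descending: 630, 486, 360, 216, 160, 30.
The fourth-highest RPN is 216 (C).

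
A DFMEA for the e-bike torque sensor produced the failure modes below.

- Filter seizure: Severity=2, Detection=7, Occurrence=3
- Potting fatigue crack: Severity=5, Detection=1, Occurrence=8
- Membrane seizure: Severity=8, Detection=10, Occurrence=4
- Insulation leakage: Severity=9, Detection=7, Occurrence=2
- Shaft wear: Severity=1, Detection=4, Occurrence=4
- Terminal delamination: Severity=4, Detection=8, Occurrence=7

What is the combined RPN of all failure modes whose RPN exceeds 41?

712

RPN = Severity × Occurrence × Detection:
  Filter seizure: 2 × 3 × 7 = 42
  Potting fatigue crack: 5 × 8 × 1 = 40
  Membrane seizure: 8 × 4 × 10 = 320
  Insulation leakage: 9 × 2 × 7 = 126
  Shaft wear: 1 × 4 × 4 = 16
  Terminal delamination: 4 × 7 × 8 = 224
RPN > 41: Filter seizure (42), Membrane seizure (320), Insulation leakage (126), Terminal delamination (224).
Sum: 42 + 320 + 126 + 224 = 712.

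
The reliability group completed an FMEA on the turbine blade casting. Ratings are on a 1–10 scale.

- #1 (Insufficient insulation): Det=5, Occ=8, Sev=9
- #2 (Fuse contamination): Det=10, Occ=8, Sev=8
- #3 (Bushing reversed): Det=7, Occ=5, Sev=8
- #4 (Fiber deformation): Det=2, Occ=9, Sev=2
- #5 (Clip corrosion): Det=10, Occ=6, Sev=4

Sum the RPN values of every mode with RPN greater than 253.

1280

RPN = Severity × Occurrence × Detection:
  #1: 9 × 8 × 5 = 360
  #2: 8 × 8 × 10 = 640
  #3: 8 × 5 × 7 = 280
  #4: 2 × 9 × 2 = 36
  #5: 4 × 6 × 10 = 240
RPN > 253: #1 (360), #2 (640), #3 (280).
Sum: 360 + 640 + 280 = 1280.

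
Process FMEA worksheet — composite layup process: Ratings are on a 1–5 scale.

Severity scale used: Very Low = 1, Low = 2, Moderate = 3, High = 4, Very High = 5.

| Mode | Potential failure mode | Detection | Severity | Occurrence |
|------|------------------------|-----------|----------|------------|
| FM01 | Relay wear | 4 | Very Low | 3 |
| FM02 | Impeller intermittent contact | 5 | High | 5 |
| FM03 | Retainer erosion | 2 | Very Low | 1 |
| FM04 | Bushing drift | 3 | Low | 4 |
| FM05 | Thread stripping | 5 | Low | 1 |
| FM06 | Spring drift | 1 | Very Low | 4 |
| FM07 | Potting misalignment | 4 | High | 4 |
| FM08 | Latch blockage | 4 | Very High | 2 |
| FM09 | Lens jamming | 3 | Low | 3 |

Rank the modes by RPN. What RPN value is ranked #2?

RPN = Severity × Occurrence × Detection:
  FM01: 1 × 3 × 4 = 12
  FM02: 4 × 5 × 5 = 100
  FM03: 1 × 1 × 2 = 2
  FM04: 2 × 4 × 3 = 24
  FM05: 2 × 1 × 5 = 10
  FM06: 1 × 4 × 1 = 4
  FM07: 4 × 4 × 4 = 64
  FM08: 5 × 2 × 4 = 40
  FM09: 2 × 3 × 3 = 18
Sorted descending: 100, 64, 40, 24, 18, 12, 10, 4, 2.
The second-highest RPN is 64 (FM07).

64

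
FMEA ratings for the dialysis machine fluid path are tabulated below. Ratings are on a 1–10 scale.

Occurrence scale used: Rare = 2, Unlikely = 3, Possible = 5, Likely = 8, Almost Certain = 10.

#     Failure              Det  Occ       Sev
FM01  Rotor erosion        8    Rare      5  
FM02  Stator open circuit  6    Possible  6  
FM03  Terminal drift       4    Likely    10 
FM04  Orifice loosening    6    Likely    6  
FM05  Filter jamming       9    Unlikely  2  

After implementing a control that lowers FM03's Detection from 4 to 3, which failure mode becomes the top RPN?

FM04

RPN = Severity × Occurrence × Detection:
  FM01: 5 × 2 × 8 = 80
  FM02: 6 × 5 × 6 = 180
  FM03: 10 × 8 × 4 = 320
  FM04: 6 × 8 × 6 = 288
  FM05: 2 × 3 × 9 = 54
After action: FM03 → 10 × 8 × 3 = 240.
Revised RPNs: FM04=288, FM03=240, FM02=180, FM01=80, FM05=54.
Highest is now FM04 (288).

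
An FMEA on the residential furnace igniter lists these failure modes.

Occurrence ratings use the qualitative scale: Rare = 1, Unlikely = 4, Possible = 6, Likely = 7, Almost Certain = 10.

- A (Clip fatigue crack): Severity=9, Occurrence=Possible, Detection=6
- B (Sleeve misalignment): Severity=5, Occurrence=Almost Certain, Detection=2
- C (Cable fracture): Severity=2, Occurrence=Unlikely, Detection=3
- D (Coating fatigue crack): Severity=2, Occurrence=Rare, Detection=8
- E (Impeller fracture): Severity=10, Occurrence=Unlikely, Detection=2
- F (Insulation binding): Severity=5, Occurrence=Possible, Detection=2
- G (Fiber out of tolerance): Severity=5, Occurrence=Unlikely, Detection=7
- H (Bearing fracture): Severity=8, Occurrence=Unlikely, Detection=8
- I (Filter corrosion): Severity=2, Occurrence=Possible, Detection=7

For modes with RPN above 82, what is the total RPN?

904

RPN = Severity × Occurrence × Detection:
  A: 9 × 6 × 6 = 324
  B: 5 × 10 × 2 = 100
  C: 2 × 4 × 3 = 24
  D: 2 × 1 × 8 = 16
  E: 10 × 4 × 2 = 80
  F: 5 × 6 × 2 = 60
  G: 5 × 4 × 7 = 140
  H: 8 × 4 × 8 = 256
  I: 2 × 6 × 7 = 84
RPN > 82: A (324), B (100), G (140), H (256), I (84).
Sum: 324 + 100 + 140 + 256 + 84 = 904.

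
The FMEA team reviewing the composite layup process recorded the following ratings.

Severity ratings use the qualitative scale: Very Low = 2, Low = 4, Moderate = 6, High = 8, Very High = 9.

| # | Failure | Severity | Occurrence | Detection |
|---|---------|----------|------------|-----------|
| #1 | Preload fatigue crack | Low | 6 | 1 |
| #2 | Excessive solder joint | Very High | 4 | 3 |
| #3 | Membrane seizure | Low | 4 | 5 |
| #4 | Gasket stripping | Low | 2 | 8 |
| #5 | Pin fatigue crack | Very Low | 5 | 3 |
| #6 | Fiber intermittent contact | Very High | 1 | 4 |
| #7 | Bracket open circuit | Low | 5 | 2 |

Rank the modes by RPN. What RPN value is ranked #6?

30

RPN = Severity × Occurrence × Detection:
  #1: 4 × 6 × 1 = 24
  #2: 9 × 4 × 3 = 108
  #3: 4 × 4 × 5 = 80
  #4: 4 × 2 × 8 = 64
  #5: 2 × 5 × 3 = 30
  #6: 9 × 1 × 4 = 36
  #7: 4 × 5 × 2 = 40
Sorted descending: 108, 80, 64, 40, 36, 30, 24.
The sixth-highest RPN is 30 (#5).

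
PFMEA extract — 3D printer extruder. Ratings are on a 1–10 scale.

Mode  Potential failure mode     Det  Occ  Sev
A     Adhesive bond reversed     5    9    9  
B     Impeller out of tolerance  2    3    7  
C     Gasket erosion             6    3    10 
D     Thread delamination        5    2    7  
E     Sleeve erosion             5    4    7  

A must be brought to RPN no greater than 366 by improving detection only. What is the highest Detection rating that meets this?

A: S=9, O=9, D=5 → current RPN = 405.
Fixed product = 81. Need 81 × D ≤ 366, so D ≤ 366/81 = 4.52.
Maximum integer Detection rating = 4 (gives RPN 324; D=5 would give 405 > 366).

4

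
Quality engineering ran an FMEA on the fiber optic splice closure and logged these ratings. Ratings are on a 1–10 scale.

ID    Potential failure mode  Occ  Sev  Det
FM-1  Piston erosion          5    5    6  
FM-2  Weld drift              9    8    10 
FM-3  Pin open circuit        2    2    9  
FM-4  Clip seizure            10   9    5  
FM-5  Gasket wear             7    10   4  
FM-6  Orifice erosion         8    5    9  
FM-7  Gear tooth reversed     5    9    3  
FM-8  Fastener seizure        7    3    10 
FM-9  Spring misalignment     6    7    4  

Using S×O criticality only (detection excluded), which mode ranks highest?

Criticality = Severity × Occurrence:
  FM-1: 5 × 5 = 25
  FM-2: 8 × 9 = 72
  FM-3: 2 × 2 = 4
  FM-4: 9 × 10 = 90
  FM-5: 10 × 7 = 70
  FM-6: 5 × 8 = 40
  FM-7: 9 × 5 = 45
  FM-8: 3 × 7 = 21
  FM-9: 7 × 6 = 42
Highest criticality is 90 → FM-4.

FM-4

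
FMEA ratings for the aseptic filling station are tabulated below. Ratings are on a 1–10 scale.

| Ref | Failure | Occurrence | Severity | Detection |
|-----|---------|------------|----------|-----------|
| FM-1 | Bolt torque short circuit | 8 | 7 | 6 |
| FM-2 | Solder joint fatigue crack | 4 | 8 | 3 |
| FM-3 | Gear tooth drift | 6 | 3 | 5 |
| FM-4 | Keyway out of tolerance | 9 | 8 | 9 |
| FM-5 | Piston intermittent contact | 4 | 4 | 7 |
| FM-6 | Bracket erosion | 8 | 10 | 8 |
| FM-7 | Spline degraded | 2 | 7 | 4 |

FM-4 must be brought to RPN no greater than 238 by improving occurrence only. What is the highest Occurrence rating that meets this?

3

FM-4: S=8, O=9, D=9 → current RPN = 648.
Fixed product = 72. Need 72 × O ≤ 238, so O ≤ 238/72 = 3.31.
Maximum integer Occurrence rating = 3 (gives RPN 216; O=4 would give 288 > 238).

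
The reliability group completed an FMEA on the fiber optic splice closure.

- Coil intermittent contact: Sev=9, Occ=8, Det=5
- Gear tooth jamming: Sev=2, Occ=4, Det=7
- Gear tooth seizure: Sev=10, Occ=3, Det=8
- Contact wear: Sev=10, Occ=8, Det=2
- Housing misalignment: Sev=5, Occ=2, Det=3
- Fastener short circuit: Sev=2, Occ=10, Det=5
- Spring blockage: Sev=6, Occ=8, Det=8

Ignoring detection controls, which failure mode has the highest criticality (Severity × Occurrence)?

Criticality = Severity × Occurrence:
  Coil intermittent contact: 9 × 8 = 72
  Gear tooth jamming: 2 × 4 = 8
  Gear tooth seizure: 10 × 3 = 30
  Contact wear: 10 × 8 = 80
  Housing misalignment: 5 × 2 = 10
  Fastener short circuit: 2 × 10 = 20
  Spring blockage: 6 × 8 = 48
Highest criticality is 80 → Contact wear.

Contact wear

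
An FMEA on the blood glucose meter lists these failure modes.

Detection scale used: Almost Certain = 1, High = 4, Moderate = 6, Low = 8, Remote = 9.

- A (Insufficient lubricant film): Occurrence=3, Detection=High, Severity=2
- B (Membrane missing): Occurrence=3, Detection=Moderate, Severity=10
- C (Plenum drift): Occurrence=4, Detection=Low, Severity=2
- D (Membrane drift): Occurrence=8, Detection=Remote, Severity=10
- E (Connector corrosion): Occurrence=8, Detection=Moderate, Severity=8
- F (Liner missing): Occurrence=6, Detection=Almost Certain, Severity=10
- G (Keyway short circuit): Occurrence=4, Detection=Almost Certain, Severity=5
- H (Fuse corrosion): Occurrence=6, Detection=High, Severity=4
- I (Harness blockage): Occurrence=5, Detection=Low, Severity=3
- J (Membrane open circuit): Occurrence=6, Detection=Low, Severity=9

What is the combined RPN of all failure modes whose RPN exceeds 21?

RPN = Severity × Occurrence × Detection:
  A: 2 × 3 × 4 = 24
  B: 10 × 3 × 6 = 180
  C: 2 × 4 × 8 = 64
  D: 10 × 8 × 9 = 720
  E: 8 × 8 × 6 = 384
  F: 10 × 6 × 1 = 60
  G: 5 × 4 × 1 = 20
  H: 4 × 6 × 4 = 96
  I: 3 × 5 × 8 = 120
  J: 9 × 6 × 8 = 432
RPN > 21: A (24), B (180), C (64), D (720), E (384), F (60), H (96), I (120), J (432).
Sum: 24 + 180 + 64 + 720 + 384 + 60 + 96 + 120 + 432 = 2080.

2080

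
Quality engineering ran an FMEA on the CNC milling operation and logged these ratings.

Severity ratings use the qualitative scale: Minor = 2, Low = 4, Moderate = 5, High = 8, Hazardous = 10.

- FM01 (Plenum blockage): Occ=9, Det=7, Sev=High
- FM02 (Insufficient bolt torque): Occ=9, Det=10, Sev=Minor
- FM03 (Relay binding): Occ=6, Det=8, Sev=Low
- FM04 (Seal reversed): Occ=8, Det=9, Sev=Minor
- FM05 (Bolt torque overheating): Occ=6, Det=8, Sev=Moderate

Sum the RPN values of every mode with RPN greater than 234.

RPN = Severity × Occurrence × Detection:
  FM01: 8 × 9 × 7 = 504
  FM02: 2 × 9 × 10 = 180
  FM03: 4 × 6 × 8 = 192
  FM04: 2 × 8 × 9 = 144
  FM05: 5 × 6 × 8 = 240
RPN > 234: FM01 (504), FM05 (240).
Sum: 504 + 240 = 744.

744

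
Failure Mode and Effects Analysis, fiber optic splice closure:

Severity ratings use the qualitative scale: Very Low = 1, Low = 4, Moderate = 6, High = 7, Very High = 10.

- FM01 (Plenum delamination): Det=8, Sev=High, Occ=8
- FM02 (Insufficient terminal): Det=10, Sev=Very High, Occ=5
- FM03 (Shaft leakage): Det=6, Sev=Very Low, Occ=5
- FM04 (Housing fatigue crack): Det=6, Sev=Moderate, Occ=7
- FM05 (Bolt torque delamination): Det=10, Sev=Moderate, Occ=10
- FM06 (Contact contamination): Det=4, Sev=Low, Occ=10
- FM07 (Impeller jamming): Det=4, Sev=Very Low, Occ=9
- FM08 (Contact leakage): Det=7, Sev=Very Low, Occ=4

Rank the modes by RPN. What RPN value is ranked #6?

RPN = Severity × Occurrence × Detection:
  FM01: 7 × 8 × 8 = 448
  FM02: 10 × 5 × 10 = 500
  FM03: 1 × 5 × 6 = 30
  FM04: 6 × 7 × 6 = 252
  FM05: 6 × 10 × 10 = 600
  FM06: 4 × 10 × 4 = 160
  FM07: 1 × 9 × 4 = 36
  FM08: 1 × 4 × 7 = 28
Sorted descending: 600, 500, 448, 252, 160, 36, 30, 28.
The sixth-highest RPN is 36 (FM07).

36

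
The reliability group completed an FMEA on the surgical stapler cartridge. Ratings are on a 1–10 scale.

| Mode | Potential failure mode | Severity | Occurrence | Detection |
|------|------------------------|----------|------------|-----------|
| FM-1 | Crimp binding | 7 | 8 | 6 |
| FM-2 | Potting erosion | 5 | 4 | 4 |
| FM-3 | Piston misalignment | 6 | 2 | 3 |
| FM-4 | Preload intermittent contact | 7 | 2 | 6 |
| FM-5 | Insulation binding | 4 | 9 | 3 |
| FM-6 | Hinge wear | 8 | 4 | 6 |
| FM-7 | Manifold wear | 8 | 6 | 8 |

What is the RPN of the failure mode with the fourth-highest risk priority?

RPN = Severity × Occurrence × Detection:
  FM-1: 7 × 8 × 6 = 336
  FM-2: 5 × 4 × 4 = 80
  FM-3: 6 × 2 × 3 = 36
  FM-4: 7 × 2 × 6 = 84
  FM-5: 4 × 9 × 3 = 108
  FM-6: 8 × 4 × 6 = 192
  FM-7: 8 × 6 × 8 = 384
Sorted descending: 384, 336, 192, 108, 84, 80, 36.
The fourth-highest RPN is 108 (FM-5).

108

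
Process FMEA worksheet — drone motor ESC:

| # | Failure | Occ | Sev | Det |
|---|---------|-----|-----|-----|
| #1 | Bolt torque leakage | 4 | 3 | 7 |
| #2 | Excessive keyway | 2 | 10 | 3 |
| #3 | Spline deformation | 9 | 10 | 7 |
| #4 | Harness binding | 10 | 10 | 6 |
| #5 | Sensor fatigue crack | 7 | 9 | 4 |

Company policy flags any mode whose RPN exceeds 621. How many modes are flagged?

RPN = Severity × Occurrence × Detection:
  #1: 3 × 4 × 7 = 84
  #2: 10 × 2 × 3 = 60
  #3: 10 × 9 × 7 = 630
  #4: 10 × 10 × 6 = 600
  #5: 9 × 7 × 4 = 252
Modes with RPN > 621: #3 (630) → 1.

1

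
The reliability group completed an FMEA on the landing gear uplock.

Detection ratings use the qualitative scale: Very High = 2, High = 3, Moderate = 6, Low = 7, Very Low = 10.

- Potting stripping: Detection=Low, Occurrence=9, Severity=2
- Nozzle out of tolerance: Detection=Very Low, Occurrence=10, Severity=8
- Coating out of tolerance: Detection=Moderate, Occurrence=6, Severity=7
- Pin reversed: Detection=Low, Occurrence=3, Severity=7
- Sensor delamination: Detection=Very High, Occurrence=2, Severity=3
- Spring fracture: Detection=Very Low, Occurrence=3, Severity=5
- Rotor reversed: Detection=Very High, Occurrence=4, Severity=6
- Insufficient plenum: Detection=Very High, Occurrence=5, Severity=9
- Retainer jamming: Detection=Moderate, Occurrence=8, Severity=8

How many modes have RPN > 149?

RPN = Severity × Occurrence × Detection:
  Potting stripping: 2 × 9 × 7 = 126
  Nozzle out of tolerance: 8 × 10 × 10 = 800
  Coating out of tolerance: 7 × 6 × 6 = 252
  Pin reversed: 7 × 3 × 7 = 147
  Sensor delamination: 3 × 2 × 2 = 12
  Spring fracture: 5 × 3 × 10 = 150
  Rotor reversed: 6 × 4 × 2 = 48
  Insufficient plenum: 9 × 5 × 2 = 90
  Retainer jamming: 8 × 8 × 6 = 384
Modes with RPN > 149: Nozzle out of tolerance (800), Coating out of tolerance (252), Spring fracture (150), Retainer jamming (384) → 4.

4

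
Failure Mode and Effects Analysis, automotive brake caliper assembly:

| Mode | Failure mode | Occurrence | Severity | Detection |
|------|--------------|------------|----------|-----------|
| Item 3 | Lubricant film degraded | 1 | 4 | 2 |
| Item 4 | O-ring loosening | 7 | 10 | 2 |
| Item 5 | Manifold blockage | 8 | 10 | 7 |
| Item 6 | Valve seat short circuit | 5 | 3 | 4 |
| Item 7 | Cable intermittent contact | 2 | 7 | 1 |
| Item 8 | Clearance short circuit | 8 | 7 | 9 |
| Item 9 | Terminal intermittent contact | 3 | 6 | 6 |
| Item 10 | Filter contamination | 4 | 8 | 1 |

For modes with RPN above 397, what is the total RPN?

1064

RPN = Severity × Occurrence × Detection:
  Item 3: 4 × 1 × 2 = 8
  Item 4: 10 × 7 × 2 = 140
  Item 5: 10 × 8 × 7 = 560
  Item 6: 3 × 5 × 4 = 60
  Item 7: 7 × 2 × 1 = 14
  Item 8: 7 × 8 × 9 = 504
  Item 9: 6 × 3 × 6 = 108
  Item 10: 8 × 4 × 1 = 32
RPN > 397: Item 5 (560), Item 8 (504).
Sum: 560 + 504 = 1064.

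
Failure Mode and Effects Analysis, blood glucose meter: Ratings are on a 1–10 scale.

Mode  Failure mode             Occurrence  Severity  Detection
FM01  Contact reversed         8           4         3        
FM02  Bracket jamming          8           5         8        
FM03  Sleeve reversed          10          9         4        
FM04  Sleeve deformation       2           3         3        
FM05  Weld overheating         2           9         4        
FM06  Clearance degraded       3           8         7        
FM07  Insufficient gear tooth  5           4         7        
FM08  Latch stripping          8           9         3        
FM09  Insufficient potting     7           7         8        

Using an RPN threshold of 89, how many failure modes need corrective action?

7

RPN = Severity × Occurrence × Detection:
  FM01: 4 × 8 × 3 = 96
  FM02: 5 × 8 × 8 = 320
  FM03: 9 × 10 × 4 = 360
  FM04: 3 × 2 × 3 = 18
  FM05: 9 × 2 × 4 = 72
  FM06: 8 × 3 × 7 = 168
  FM07: 4 × 5 × 7 = 140
  FM08: 9 × 8 × 3 = 216
  FM09: 7 × 7 × 8 = 392
Modes with RPN ≥ 89: FM01 (96), FM02 (320), FM03 (360), FM06 (168), FM07 (140), FM08 (216), FM09 (392) → 7.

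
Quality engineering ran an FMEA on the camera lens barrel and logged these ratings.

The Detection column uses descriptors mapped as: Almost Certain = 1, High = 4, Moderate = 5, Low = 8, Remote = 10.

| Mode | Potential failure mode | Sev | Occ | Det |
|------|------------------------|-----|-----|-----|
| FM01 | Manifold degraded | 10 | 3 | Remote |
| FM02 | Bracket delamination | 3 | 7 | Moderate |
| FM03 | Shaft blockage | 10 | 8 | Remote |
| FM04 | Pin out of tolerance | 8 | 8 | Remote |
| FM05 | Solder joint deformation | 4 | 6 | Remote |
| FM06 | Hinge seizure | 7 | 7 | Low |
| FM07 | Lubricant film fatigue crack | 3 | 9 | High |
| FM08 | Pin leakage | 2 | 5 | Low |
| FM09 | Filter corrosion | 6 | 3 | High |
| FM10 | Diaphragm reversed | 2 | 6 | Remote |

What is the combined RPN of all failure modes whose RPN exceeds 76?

RPN = Severity × Occurrence × Detection:
  FM01: 10 × 3 × 10 = 300
  FM02: 3 × 7 × 5 = 105
  FM03: 10 × 8 × 10 = 800
  FM04: 8 × 8 × 10 = 640
  FM05: 4 × 6 × 10 = 240
  FM06: 7 × 7 × 8 = 392
  FM07: 3 × 9 × 4 = 108
  FM08: 2 × 5 × 8 = 80
  FM09: 6 × 3 × 4 = 72
  FM10: 2 × 6 × 10 = 120
RPN > 76: FM01 (300), FM02 (105), FM03 (800), FM04 (640), FM05 (240), FM06 (392), FM07 (108), FM08 (80), FM10 (120).
Sum: 300 + 105 + 800 + 640 + 240 + 392 + 108 + 80 + 120 = 2785.

2785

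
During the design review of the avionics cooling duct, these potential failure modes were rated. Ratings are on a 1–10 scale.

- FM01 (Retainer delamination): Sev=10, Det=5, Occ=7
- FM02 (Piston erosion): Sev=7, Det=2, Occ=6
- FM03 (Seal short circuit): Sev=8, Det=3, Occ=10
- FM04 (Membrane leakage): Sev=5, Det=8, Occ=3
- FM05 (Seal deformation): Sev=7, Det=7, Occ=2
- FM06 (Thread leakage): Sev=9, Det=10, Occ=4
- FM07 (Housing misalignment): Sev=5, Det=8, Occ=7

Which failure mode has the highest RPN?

RPN = Severity × Occurrence × Detection:
  FM01: 10 × 7 × 5 = 350
  FM02: 7 × 6 × 2 = 84
  FM03: 8 × 10 × 3 = 240
  FM04: 5 × 3 × 8 = 120
  FM05: 7 × 2 × 7 = 98
  FM06: 9 × 4 × 10 = 360
  FM07: 5 × 7 × 8 = 280
Highest RPN is 360 → FM06.

FM06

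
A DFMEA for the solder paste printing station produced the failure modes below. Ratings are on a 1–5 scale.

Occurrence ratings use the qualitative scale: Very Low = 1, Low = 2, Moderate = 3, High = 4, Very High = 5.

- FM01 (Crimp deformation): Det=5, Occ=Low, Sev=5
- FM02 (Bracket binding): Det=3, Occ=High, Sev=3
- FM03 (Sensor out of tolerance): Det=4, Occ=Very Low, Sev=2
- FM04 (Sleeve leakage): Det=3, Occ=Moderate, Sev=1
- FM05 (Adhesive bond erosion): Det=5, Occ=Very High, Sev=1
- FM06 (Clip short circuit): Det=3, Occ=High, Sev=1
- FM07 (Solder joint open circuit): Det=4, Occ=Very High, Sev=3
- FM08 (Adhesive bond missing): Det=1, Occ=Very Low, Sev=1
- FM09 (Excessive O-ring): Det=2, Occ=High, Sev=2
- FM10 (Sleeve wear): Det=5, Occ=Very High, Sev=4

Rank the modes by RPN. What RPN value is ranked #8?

9

RPN = Severity × Occurrence × Detection:
  FM01: 5 × 2 × 5 = 50
  FM02: 3 × 4 × 3 = 36
  FM03: 2 × 1 × 4 = 8
  FM04: 1 × 3 × 3 = 9
  FM05: 1 × 5 × 5 = 25
  FM06: 1 × 4 × 3 = 12
  FM07: 3 × 5 × 4 = 60
  FM08: 1 × 1 × 1 = 1
  FM09: 2 × 4 × 2 = 16
  FM10: 4 × 5 × 5 = 100
Sorted descending: 100, 60, 50, 36, 25, 16, 12, 9, 8, 1.
The eighth-highest RPN is 9 (FM04).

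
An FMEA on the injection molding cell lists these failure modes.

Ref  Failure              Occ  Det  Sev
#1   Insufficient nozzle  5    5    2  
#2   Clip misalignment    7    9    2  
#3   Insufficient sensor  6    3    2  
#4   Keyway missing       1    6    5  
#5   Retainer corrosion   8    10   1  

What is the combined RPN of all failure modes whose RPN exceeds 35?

292

RPN = Severity × Occurrence × Detection:
  #1: 2 × 5 × 5 = 50
  #2: 2 × 7 × 9 = 126
  #3: 2 × 6 × 3 = 36
  #4: 5 × 1 × 6 = 30
  #5: 1 × 8 × 10 = 80
RPN > 35: #1 (50), #2 (126), #3 (36), #5 (80).
Sum: 50 + 126 + 36 + 80 = 292.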